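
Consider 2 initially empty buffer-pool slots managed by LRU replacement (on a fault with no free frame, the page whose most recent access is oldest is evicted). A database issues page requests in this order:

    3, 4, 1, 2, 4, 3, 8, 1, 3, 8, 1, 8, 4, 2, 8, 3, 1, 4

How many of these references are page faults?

3 → miss, frames (3)
4 → miss, frames (3 4)
1 → miss, evict 3, frames (4 1)
2 → miss, evict 4, frames (1 2)
4 → miss, evict 1, frames (2 4)
3 → miss, evict 2, frames (4 3)
8 → miss, evict 4, frames (3 8)
1 → miss, evict 3, frames (8 1)
3 → miss, evict 8, frames (1 3)
8 → miss, evict 1, frames (3 8)
1 → miss, evict 3, frames (8 1)
8 → hit
4 → miss, evict 1, frames (8 4)
2 → miss, evict 8, frames (4 2)
8 → miss, evict 4, frames (2 8)
3 → miss, evict 2, frames (8 3)
1 → miss, evict 8, frames (3 1)
4 → miss, evict 3, frames (1 4)
Page faults: 17.

17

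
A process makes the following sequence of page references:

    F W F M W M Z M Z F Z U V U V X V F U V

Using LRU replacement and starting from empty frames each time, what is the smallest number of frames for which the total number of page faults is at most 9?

4

f=1: 20 faults
f=2: 12 faults
f=3: 10 faults
f=4: 8 faults
f=5: 7 faults
f=6: 7 faults
f=7: 7 faults
Smallest f with faults ≤ 9 is 4.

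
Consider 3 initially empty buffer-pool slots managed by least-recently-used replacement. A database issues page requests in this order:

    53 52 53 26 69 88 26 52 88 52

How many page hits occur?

4

53: miss, frames [53]
52: miss, frames [53, 52]
53: hit
26: miss, frames [52, 53, 26]
69: miss, evict 52, frames [53, 26, 69]
88: miss, evict 53, frames [26, 69, 88]
26: hit
52: miss, evict 69, frames [88, 26, 52]
88: hit
52: hit
Hits: 4.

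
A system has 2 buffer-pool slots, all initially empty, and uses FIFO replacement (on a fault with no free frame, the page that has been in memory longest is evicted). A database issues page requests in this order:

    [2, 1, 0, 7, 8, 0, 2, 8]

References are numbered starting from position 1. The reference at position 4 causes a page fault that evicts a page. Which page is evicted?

pos 1: 2: miss, frames {2}
pos 2: 1: miss, frames {2,1}
pos 3: 0: miss, evict 2, frames {1,0}
pos 4: 7: miss, evict 1, frames {0,7}
At position 4, page 1 is evicted.

1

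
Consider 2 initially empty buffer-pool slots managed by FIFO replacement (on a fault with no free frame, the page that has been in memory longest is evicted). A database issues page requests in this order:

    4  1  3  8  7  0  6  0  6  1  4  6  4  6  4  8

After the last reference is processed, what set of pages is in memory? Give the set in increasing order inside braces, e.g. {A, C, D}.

{6, 8}

4 → fault, frames [4]
1 → fault, frames [4, 1]
3 → fault, evict 4, frames [1, 3]
8 → fault, evict 1, frames [3, 8]
7 → fault, evict 3, frames [8, 7]
0 → fault, evict 8, frames [7, 0]
6 → fault, evict 7, frames [0, 6]
0 → hit
6 → hit
1 → fault, evict 0, frames [6, 1]
4 → fault, evict 6, frames [1, 4]
6 → fault, evict 1, frames [4, 6]
4 → hit
6 → hit
4 → hit
8 → fault, evict 4, frames [6, 8]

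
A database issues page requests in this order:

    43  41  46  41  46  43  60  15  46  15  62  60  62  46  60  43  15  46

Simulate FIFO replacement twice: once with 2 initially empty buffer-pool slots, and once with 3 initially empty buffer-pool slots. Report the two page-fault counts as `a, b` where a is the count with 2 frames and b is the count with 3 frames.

2 frames: F F F . . F F F F . F F . F . F F F → 13 faults.
3 frames: F F F . . . F F . . F . . F F F F F → 11 faults.
11 < 13: adding a frame reduced faults, as is typical.

13, 11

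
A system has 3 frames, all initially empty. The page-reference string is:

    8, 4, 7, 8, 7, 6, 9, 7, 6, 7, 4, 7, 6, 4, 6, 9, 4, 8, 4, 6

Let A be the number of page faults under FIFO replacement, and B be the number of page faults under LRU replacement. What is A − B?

Under FIFO: F F F . . F F . . . F F F . . F F F . F → 12 faults.
Under LRU: F F F . . F F . . . F . . . . F . F . F → 9 faults.
A − B = 12 − 9 = 3.

3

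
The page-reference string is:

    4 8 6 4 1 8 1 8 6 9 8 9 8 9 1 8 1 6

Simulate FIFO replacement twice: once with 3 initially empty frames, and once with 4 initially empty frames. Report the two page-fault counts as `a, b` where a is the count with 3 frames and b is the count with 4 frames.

3 frames: F F F . F . . . . F F . . . . . . F → 7 faults.
4 frames: F F F . F . . . . F . . . . . . . . → 5 faults.
5 < 7: adding a frame reduced faults, as is typical.

7, 5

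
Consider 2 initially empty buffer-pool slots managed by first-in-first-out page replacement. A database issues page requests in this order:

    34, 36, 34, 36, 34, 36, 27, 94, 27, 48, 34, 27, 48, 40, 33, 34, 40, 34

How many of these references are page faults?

12

34 → fault, frames [34]
36 → fault, frames [34, 36]
34 → hit
36 → hit
34 → hit
36 → hit
27 → fault, evict 34, frames [36, 27]
94 → fault, evict 36, frames [27, 94]
27 → hit
48 → fault, evict 27, frames [94, 48]
34 → fault, evict 94, frames [48, 34]
27 → fault, evict 48, frames [34, 27]
48 → fault, evict 34, frames [27, 48]
40 → fault, evict 27, frames [48, 40]
33 → fault, evict 48, frames [40, 33]
34 → fault, evict 40, frames [33, 34]
40 → fault, evict 33, frames [34, 40]
34 → hit
Page faults: 12.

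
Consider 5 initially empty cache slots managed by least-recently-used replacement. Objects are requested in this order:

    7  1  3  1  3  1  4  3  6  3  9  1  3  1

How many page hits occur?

7 -> miss, frames [7]
1 -> miss, frames [7, 1]
3 -> miss, frames [7, 1, 3]
1 -> hit
3 -> hit
1 -> hit
4 -> miss, frames [7, 3, 1, 4]
3 -> hit
6 -> miss, frames [7, 1, 4, 3, 6]
3 -> hit
9 -> miss, evict 7, frames [1, 4, 6, 3, 9]
1 -> hit
3 -> hit
1 -> hit
Hits: 8.

8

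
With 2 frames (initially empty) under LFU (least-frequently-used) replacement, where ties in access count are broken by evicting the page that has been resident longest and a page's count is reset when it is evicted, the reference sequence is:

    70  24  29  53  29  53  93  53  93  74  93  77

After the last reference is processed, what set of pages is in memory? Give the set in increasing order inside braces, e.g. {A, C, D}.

70 → fault, frames {70}
24 → fault, frames {70,24}
29 → fault, evict 70, frames {24,29}
53 → fault, evict 24, frames {29,53}
29 → hit
53 → hit
93 → fault, evict 29, frames {53,93}
53 → hit
93 → hit
74 → fault, evict 93, frames {53,74}
93 → fault, evict 74, frames {53,93}
77 → fault, evict 93, frames {53,77}

{53, 77}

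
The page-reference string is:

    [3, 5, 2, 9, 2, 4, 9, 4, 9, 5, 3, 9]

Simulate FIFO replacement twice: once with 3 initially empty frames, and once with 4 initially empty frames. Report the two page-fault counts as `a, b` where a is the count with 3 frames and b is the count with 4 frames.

8, 6

3 frames: F F F F . F . . . F F F → 8 faults.
4 frames: F F F F . F . . . . F . → 6 faults.
6 < 8: adding a frame reduced faults, as is typical.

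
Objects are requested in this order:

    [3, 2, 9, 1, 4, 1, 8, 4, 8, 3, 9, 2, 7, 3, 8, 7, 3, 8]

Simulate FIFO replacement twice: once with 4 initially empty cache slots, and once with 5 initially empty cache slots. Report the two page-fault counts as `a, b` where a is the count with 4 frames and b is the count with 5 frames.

12, 9

4 frames: F F F F F . F . . F F F F . F . F . → 12 faults.
5 frames: F F F F F . F . . F . F F . . . . . → 9 faults.
9 < 12: adding a frame reduced faults, as is typical.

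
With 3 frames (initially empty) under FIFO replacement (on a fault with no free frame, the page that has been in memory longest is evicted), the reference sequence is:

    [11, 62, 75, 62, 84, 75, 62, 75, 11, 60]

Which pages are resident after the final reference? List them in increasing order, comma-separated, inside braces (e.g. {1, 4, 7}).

11: miss, frames [11]
62: miss, frames [11, 62]
75: miss, frames [11, 62, 75]
62: hit
84: miss, evict 11, frames [62, 75, 84]
75: hit
62: hit
75: hit
11: miss, evict 62, frames [75, 84, 11]
60: miss, evict 75, frames [84, 11, 60]

{11, 60, 84}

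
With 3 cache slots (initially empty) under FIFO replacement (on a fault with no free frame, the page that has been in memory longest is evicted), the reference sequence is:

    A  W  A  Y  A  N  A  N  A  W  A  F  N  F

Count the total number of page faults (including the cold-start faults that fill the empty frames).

8

A: fault, frames {A}
W: fault, frames {A,W}
A: hit
Y: fault, frames {A,W,Y}
A: hit
N: fault, evict A, frames {W,Y,N}
A: fault, evict W, frames {Y,N,A}
N: hit
A: hit
W: fault, evict Y, frames {N,A,W}
A: hit
F: fault, evict N, frames {A,W,F}
N: fault, evict A, frames {W,F,N}
F: hit
Page faults: 8.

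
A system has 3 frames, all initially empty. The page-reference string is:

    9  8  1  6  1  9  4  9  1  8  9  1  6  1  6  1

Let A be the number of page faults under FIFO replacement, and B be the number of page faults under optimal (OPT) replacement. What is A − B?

Under FIFO: F F F F . F F . F F F . F F . . → 11 faults.
Under OPT: F F F F . . F . . F . . F . . . → 7 faults.
A − B = 11 − 7 = 4.

4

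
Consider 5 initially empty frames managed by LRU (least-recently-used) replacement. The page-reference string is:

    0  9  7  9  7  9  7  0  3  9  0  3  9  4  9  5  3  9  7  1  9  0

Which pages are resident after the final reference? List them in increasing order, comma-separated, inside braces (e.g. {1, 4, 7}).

0: miss, frames (0)
9: miss, frames (0 9)
7: miss, frames (0 9 7)
9: hit
7: hit
9: hit
7: hit
0: hit
3: miss, frames (9 7 0 3)
9: hit
0: hit
3: hit
9: hit
4: miss, frames (7 0 3 9 4)
9: hit
5: miss, evict 7, frames (0 3 4 9 5)
3: hit
9: hit
7: miss, evict 0, frames (4 5 3 9 7)
1: miss, evict 4, frames (5 3 9 7 1)
9: hit
0: miss, evict 5, frames (3 7 1 9 0)

{0, 1, 3, 7, 9}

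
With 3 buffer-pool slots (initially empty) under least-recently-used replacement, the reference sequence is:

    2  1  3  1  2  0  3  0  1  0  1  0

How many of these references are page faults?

6

2: miss, frames [2]
1: miss, frames [2, 1]
3: miss, frames [2, 1, 3]
1: hit
2: hit
0: miss, evict 3, frames [1, 2, 0]
3: miss, evict 1, frames [2, 0, 3]
0: hit
1: miss, evict 2, frames [3, 0, 1]
0: hit
1: hit
0: hit
Page faults: 6.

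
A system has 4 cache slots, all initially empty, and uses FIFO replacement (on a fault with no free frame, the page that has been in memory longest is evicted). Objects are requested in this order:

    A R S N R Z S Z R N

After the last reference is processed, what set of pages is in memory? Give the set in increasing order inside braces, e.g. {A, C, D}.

A: miss, frames {A}
R: miss, frames {A,R}
S: miss, frames {A,R,S}
N: miss, frames {A,R,S,N}
R: hit
Z: miss, evict A, frames {R,S,N,Z}
S: hit
Z: hit
R: hit
N: hit

{N, R, S, Z}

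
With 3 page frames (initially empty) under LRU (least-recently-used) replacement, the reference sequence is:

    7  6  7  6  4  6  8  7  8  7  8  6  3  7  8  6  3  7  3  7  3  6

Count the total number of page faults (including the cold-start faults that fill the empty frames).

7: fault, frames {7}
6: fault, frames {7,6}
7: hit
6: hit
4: fault, frames {7,6,4}
6: hit
8: fault, evict 7, frames {4,6,8}
7: fault, evict 4, frames {6,8,7}
8: hit
7: hit
8: hit
6: hit
3: fault, evict 7, frames {8,6,3}
7: fault, evict 8, frames {6,3,7}
8: fault, evict 6, frames {3,7,8}
6: fault, evict 3, frames {7,8,6}
3: fault, evict 7, frames {8,6,3}
7: fault, evict 8, frames {6,3,7}
3: hit
7: hit
3: hit
6: hit
Page faults: 11.

11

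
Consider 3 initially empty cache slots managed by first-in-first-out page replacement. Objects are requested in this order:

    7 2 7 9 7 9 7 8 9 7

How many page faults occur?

7 -> miss, frames (7)
2 -> miss, frames (7 2)
7 -> hit
9 -> miss, frames (7 2 9)
7 -> hit
9 -> hit
7 -> hit
8 -> miss, evict 7, frames (2 9 8)
9 -> hit
7 -> miss, evict 2, frames (9 8 7)
Page faults: 5.

5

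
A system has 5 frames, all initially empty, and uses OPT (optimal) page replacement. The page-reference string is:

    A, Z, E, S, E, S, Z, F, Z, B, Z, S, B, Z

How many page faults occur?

A → miss, frames (A)
Z → miss, frames (A Z)
E → miss, frames (A Z E)
S → miss, frames (A Z E S)
E → hit
S → hit
Z → hit
F → miss, frames (A Z E S F)
Z → hit
B → miss, evict F, frames (A Z E S B)
Z → hit
S → hit
B → hit
Z → hit
Page faults: 6.

6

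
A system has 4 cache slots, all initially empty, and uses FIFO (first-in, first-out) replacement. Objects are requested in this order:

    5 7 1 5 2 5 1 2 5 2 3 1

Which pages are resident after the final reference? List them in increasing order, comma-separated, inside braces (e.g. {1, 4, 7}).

{1, 2, 3, 7}

5: fault, frames (5)
7: fault, frames (5 7)
1: fault, frames (5 7 1)
5: hit
2: fault, frames (5 7 1 2)
5: hit
1: hit
2: hit
5: hit
2: hit
3: fault, evict 5, frames (7 1 2 3)
1: hit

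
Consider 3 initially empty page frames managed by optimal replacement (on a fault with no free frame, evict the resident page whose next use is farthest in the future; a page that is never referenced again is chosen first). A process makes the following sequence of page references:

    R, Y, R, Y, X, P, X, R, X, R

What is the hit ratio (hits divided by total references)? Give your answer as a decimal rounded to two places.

R: fault, frames [R]
Y: fault, frames [R, Y]
R: hit
Y: hit
X: fault, frames [R, Y, X]
P: fault, evict Y, frames [R, X, P]
X: hit
R: hit
X: hit
R: hit
Hits: 6 of 10 references → 6/10 = 0.6000.

0.60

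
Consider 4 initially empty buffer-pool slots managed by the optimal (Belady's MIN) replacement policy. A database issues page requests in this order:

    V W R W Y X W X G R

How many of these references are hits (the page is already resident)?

V -> miss, frames [V]
W -> miss, frames [V, W]
R -> miss, frames [V, W, R]
W -> hit
Y -> miss, frames [V, W, R, Y]
X -> miss, evict Y, frames [V, W, R, X]
W -> hit
X -> hit
G -> miss, evict X, frames [V, W, R, G]
R -> hit
Hits: 4.

4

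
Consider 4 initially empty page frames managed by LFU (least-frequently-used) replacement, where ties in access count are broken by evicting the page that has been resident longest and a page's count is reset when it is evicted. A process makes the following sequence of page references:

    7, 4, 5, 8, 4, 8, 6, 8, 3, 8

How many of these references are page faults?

7: fault, frames [7]
4: fault, frames [7, 4]
5: fault, frames [7, 4, 5]
8: fault, frames [7, 4, 5, 8]
4: hit
8: hit
6: fault, evict 7, frames [4, 5, 8, 6]
8: hit
3: fault, evict 5, frames [4, 8, 6, 3]
8: hit
Page faults: 6.

6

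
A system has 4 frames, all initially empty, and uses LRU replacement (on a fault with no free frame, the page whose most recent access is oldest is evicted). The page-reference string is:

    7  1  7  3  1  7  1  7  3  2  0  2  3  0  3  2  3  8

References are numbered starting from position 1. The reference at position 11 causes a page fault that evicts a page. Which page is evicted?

pos 1: 7 -> fault, frames (7)
pos 2: 1 -> fault, frames (7 1)
pos 3: 7 -> hit
pos 4: 3 -> fault, frames (1 7 3)
pos 5: 1 -> hit
pos 6: 7 -> hit
pos 7: 1 -> hit
pos 8: 7 -> hit
pos 9: 3 -> hit
pos 10: 2 -> fault, frames (1 7 3 2)
pos 11: 0 -> fault, evict 1, frames (7 3 2 0)
At position 11, page 1 is evicted.

1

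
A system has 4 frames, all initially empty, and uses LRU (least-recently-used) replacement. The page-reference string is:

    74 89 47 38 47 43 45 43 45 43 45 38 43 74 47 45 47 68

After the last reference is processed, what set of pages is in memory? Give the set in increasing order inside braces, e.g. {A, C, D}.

74 → miss, frames (74)
89 → miss, frames (74 89)
47 → miss, frames (74 89 47)
38 → miss, frames (74 89 47 38)
47 → hit
43 → miss, evict 74, frames (89 38 47 43)
45 → miss, evict 89, frames (38 47 43 45)
43 → hit
45 → hit
43 → hit
45 → hit
38 → hit
43 → hit
74 → miss, evict 47, frames (45 38 43 74)
47 → miss, evict 45, frames (38 43 74 47)
45 → miss, evict 38, frames (43 74 47 45)
47 → hit
68 → miss, evict 43, frames (74 45 47 68)

{45, 47, 68, 74}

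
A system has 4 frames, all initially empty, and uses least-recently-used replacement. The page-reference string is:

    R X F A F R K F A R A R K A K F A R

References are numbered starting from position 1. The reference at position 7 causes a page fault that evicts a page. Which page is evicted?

pos 1: R → fault, frames {R}
pos 2: X → fault, frames {R,X}
pos 3: F → fault, frames {R,X,F}
pos 4: A → fault, frames {R,X,F,A}
pos 5: F → hit
pos 6: R → hit
pos 7: K → fault, evict X, frames {A,F,R,K}
At position 7, page X is evicted.

X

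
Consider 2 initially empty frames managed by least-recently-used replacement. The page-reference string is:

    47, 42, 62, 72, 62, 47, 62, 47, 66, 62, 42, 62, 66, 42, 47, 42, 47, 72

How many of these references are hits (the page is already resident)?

47 -> miss, frames {47}
42 -> miss, frames {47,42}
62 -> miss, evict 47, frames {42,62}
72 -> miss, evict 42, frames {62,72}
62 -> hit
47 -> miss, evict 72, frames {62,47}
62 -> hit
47 -> hit
66 -> miss, evict 62, frames {47,66}
62 -> miss, evict 47, frames {66,62}
42 -> miss, evict 66, frames {62,42}
62 -> hit
66 -> miss, evict 42, frames {62,66}
42 -> miss, evict 62, frames {66,42}
47 -> miss, evict 66, frames {42,47}
42 -> hit
47 -> hit
72 -> miss, evict 42, frames {47,72}
Hits: 6.

6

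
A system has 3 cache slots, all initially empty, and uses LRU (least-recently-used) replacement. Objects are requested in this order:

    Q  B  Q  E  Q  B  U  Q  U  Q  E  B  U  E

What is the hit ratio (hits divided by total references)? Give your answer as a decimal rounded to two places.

Q -> fault, frames [Q]
B -> fault, frames [Q, B]
Q -> hit
E -> fault, frames [B, Q, E]
Q -> hit
B -> hit
U -> fault, evict E, frames [Q, B, U]
Q -> hit
U -> hit
Q -> hit
E -> fault, evict B, frames [U, Q, E]
B -> fault, evict U, frames [Q, E, B]
U -> fault, evict Q, frames [E, B, U]
E -> hit
Hits: 7 of 14 references → 7/14 = 0.5000.

0.50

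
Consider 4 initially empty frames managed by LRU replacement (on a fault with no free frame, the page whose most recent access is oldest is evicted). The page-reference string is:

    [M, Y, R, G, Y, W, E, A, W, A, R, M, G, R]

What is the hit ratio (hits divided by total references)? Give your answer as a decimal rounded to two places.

0.29

M → miss, frames [M]
Y → miss, frames [M, Y]
R → miss, frames [M, Y, R]
G → miss, frames [M, Y, R, G]
Y → hit
W → miss, evict M, frames [R, G, Y, W]
E → miss, evict R, frames [G, Y, W, E]
A → miss, evict G, frames [Y, W, E, A]
W → hit
A → hit
R → miss, evict Y, frames [E, W, A, R]
M → miss, evict E, frames [W, A, R, M]
G → miss, evict W, frames [A, R, M, G]
R → hit
Hits: 4 of 14 references → 4/14 = 0.2857.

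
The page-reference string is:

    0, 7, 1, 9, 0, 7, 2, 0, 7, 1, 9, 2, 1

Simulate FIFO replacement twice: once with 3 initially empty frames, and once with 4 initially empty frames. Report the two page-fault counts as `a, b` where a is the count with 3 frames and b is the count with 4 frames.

3 frames: F F F F F F F . . F F . . → 9 faults.
4 frames: F F F F . . F F F F F F . → 10 faults.
10 > 9: adding a frame increased faults — Belady's anomaly.

9, 10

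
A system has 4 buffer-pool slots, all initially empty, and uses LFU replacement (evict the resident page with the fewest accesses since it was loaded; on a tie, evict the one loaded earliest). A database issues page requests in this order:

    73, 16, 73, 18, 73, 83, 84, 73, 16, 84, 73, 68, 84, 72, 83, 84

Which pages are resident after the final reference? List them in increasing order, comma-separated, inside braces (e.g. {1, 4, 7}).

{72, 73, 83, 84}

73: miss, frames {73}
16: miss, frames {73,16}
73: hit
18: miss, frames {73,16,18}
73: hit
83: miss, frames {73,16,18,83}
84: miss, evict 16, frames {73,18,83,84}
73: hit
16: miss, evict 18, frames {73,83,84,16}
84: hit
73: hit
68: miss, evict 83, frames {73,84,16,68}
84: hit
72: miss, evict 16, frames {73,84,68,72}
83: miss, evict 68, frames {73,84,72,83}
84: hit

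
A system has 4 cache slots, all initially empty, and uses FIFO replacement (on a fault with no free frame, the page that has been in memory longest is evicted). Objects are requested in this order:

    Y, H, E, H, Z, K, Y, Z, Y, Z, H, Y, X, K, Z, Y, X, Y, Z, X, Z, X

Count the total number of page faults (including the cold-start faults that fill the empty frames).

Y → miss, frames [Y]
H → miss, frames [Y, H]
E → miss, frames [Y, H, E]
H → hit
Z → miss, frames [Y, H, E, Z]
K → miss, evict Y, frames [H, E, Z, K]
Y → miss, evict H, frames [E, Z, K, Y]
Z → hit
Y → hit
Z → hit
H → miss, evict E, frames [Z, K, Y, H]
Y → hit
X → miss, evict Z, frames [K, Y, H, X]
K → hit
Z → miss, evict K, frames [Y, H, X, Z]
Y → hit
X → hit
Y → hit
Z → hit
X → hit
Z → hit
X → hit
Page faults: 9.

9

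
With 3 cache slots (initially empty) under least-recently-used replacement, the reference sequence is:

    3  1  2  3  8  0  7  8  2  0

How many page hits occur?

3 -> miss, frames (3)
1 -> miss, frames (3 1)
2 -> miss, frames (3 1 2)
3 -> hit
8 -> miss, evict 1, frames (2 3 8)
0 -> miss, evict 2, frames (3 8 0)
7 -> miss, evict 3, frames (8 0 7)
8 -> hit
2 -> miss, evict 0, frames (7 8 2)
0 -> miss, evict 7, frames (8 2 0)
Hits: 2.

2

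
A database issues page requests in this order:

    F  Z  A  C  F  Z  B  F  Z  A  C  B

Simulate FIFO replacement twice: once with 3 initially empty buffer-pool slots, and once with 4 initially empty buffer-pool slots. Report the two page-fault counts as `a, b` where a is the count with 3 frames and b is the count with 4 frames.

3 frames: F F F F F F F . . F F . → 9 faults.
4 frames: F F F F . . F F F F F F → 10 faults.
10 > 9: adding a frame increased faults — Belady's anomaly.

9, 10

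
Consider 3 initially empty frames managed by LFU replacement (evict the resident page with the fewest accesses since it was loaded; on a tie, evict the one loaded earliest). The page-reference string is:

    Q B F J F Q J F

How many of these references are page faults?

5

Q → miss, frames [Q]
B → miss, frames [Q, B]
F → miss, frames [Q, B, F]
J → miss, evict Q, frames [B, F, J]
F → hit
Q → miss, evict B, frames [F, J, Q]
J → hit
F → hit
Page faults: 5.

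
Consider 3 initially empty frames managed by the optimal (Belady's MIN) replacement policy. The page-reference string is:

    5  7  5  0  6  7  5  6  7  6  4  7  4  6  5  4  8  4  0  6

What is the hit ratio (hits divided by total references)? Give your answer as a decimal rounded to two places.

5 → fault, frames {5}
7 → fault, frames {5,7}
5 → hit
0 → fault, frames {5,7,0}
6 → fault, evict 0, frames {5,7,6}
7 → hit
5 → hit
6 → hit
7 → hit
6 → hit
4 → fault, evict 5, frames {7,6,4}
7 → hit
4 → hit
6 → hit
5 → fault, evict 7, frames {6,4,5}
4 → hit
8 → fault, evict 5, frames {6,4,8}
4 → hit
0 → fault, evict 8, frames {6,4,0}
6 → hit
Hits: 12 of 20 references → 12/20 = 0.6000.

0.60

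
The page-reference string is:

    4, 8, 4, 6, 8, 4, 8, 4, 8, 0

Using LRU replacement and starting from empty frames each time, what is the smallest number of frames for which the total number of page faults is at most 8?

2

f=1: 10 faults
f=2: 6 faults
f=3: 4 faults
f=4: 4 faults
Smallest f with faults ≤ 8 is 2.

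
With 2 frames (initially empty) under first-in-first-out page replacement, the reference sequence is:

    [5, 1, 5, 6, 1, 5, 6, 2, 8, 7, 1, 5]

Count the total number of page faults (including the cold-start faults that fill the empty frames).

5 -> fault, frames (5)
1 -> fault, frames (5 1)
5 -> hit
6 -> fault, evict 5, frames (1 6)
1 -> hit
5 -> fault, evict 1, frames (6 5)
6 -> hit
2 -> fault, evict 6, frames (5 2)
8 -> fault, evict 5, frames (2 8)
7 -> fault, evict 2, frames (8 7)
1 -> fault, evict 8, frames (7 1)
5 -> fault, evict 7, frames (1 5)
Page faults: 9.

9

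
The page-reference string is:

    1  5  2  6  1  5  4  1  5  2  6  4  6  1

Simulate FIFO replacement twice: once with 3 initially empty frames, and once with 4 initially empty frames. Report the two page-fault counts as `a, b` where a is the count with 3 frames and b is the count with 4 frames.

10, 11

3 frames: F F F F F F F . . F F . . F → 10 faults.
4 frames: F F F F . . F F F F F F . F → 11 faults.
11 > 10: adding a frame increased faults — Belady's anomaly.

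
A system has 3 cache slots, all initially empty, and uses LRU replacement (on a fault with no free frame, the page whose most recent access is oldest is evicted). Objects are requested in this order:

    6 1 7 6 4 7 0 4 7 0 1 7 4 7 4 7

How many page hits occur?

6: miss, frames (6)
1: miss, frames (6 1)
7: miss, frames (6 1 7)
6: hit
4: miss, evict 1, frames (7 6 4)
7: hit
0: miss, evict 6, frames (4 7 0)
4: hit
7: hit
0: hit
1: miss, evict 4, frames (7 0 1)
7: hit
4: miss, evict 0, frames (1 7 4)
7: hit
4: hit
7: hit
Hits: 9.

9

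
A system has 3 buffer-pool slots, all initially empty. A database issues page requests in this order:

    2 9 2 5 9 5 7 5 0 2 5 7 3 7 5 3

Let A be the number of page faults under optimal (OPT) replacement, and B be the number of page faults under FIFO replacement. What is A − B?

-2

Under OPT: F F . F . . F . F . . F F . . . → 7 faults.
Under FIFO: F F . F . . F . F F F F F . . . → 9 faults.
A − B = 7 − 9 = -2.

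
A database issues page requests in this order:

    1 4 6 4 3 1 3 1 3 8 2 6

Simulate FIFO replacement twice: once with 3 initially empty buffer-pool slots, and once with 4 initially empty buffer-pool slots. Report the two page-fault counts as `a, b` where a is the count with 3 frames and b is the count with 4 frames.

3 frames: F F F . F F . . . F F F → 8 faults.
4 frames: F F F . F . . . . F F . → 6 faults.
6 < 8: adding a frame reduced faults, as is typical.

8, 6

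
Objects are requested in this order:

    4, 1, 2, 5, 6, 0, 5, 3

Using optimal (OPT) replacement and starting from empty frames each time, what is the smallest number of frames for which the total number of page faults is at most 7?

2

f=1: 8 faults
f=2: 7 faults
f=3: 7 faults
f=4: 7 faults
f=5: 7 faults
f=6: 7 faults
f=7: 7 faults
Smallest f with faults ≤ 7 is 2.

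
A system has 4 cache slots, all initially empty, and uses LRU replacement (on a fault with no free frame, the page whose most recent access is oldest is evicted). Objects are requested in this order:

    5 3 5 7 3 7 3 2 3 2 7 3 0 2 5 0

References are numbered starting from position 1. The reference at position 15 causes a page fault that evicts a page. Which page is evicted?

7

pos 1: 5 -> fault, frames (5)
pos 2: 3 -> fault, frames (5 3)
pos 3: 5 -> hit
pos 4: 7 -> fault, frames (3 5 7)
pos 5: 3 -> hit
pos 6: 7 -> hit
pos 7: 3 -> hit
pos 8: 2 -> fault, frames (5 7 3 2)
pos 9: 3 -> hit
pos 10: 2 -> hit
pos 11: 7 -> hit
pos 12: 3 -> hit
pos 13: 0 -> fault, evict 5, frames (2 7 3 0)
pos 14: 2 -> hit
pos 15: 5 -> fault, evict 7, frames (3 0 2 5)
At position 15, page 7 is evicted.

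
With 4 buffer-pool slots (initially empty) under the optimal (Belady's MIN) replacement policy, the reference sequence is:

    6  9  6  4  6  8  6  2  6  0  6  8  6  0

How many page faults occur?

6: fault, frames {6}
9: fault, frames {6,9}
6: hit
4: fault, frames {6,9,4}
6: hit
8: fault, frames {6,9,4,8}
6: hit
2: fault, evict 4, frames {6,9,8,2}
6: hit
0: fault, evict 2, frames {6,9,8,0}
6: hit
8: hit
6: hit
0: hit
Page faults: 6.

6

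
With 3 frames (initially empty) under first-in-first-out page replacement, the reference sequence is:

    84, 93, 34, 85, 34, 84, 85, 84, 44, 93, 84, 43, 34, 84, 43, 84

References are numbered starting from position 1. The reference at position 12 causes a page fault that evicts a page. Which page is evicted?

pos 1: 84 -> miss, frames (84)
pos 2: 93 -> miss, frames (84 93)
pos 3: 34 -> miss, frames (84 93 34)
pos 4: 85 -> miss, evict 84, frames (93 34 85)
pos 5: 34 -> hit
pos 6: 84 -> miss, evict 93, frames (34 85 84)
pos 7: 85 -> hit
pos 8: 84 -> hit
pos 9: 44 -> miss, evict 34, frames (85 84 44)
pos 10: 93 -> miss, evict 85, frames (84 44 93)
pos 11: 84 -> hit
pos 12: 43 -> miss, evict 84, frames (44 93 43)
At position 12, page 84 is evicted.

84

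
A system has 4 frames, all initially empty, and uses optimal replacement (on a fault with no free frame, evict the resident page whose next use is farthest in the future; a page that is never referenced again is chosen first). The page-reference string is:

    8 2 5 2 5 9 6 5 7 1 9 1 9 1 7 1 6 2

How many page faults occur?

8

8 -> miss, frames {8}
2 -> miss, frames {8,2}
5 -> miss, frames {8,2,5}
2 -> hit
5 -> hit
9 -> miss, frames {8,2,5,9}
6 -> miss, evict 8, frames {2,5,9,6}
5 -> hit
7 -> miss, evict 5, frames {2,9,6,7}
1 -> miss, evict 2, frames {9,6,7,1}
9 -> hit
1 -> hit
9 -> hit
1 -> hit
7 -> hit
1 -> hit
6 -> hit
2 -> miss, evict 1, frames {9,6,7,2}
Page faults: 8.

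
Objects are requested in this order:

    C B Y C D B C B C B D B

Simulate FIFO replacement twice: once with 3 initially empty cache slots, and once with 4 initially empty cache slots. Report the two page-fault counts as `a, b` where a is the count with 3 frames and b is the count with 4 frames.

6, 4

3 frames: F F F . F . F F . . . . → 6 faults.
4 frames: F F F . F . . . . . . . → 4 faults.
4 < 6: adding a frame reduced faults, as is typical.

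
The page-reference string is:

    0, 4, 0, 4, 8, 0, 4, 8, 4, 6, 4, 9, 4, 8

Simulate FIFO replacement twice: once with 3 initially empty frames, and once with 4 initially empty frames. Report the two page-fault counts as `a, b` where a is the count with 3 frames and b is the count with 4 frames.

7, 5

3 frames: F F . . F . . . . F . F F F → 7 faults.
4 frames: F F . . F . . . . F . F . . → 5 faults.
5 < 7: adding a frame reduced faults, as is typical.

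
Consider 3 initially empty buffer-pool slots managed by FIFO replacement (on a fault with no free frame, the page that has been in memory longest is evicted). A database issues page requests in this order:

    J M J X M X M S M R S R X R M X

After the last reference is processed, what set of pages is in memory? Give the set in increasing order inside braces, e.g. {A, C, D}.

{M, R, X}

J: miss, frames (J)
M: miss, frames (J M)
J: hit
X: miss, frames (J M X)
M: hit
X: hit
M: hit
S: miss, evict J, frames (M X S)
M: hit
R: miss, evict M, frames (X S R)
S: hit
R: hit
X: hit
R: hit
M: miss, evict X, frames (S R M)
X: miss, evict S, frames (R M X)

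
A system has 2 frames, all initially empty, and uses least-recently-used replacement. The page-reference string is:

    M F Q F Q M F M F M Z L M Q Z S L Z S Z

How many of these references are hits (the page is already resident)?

M -> fault, frames (M)
F -> fault, frames (M F)
Q -> fault, evict M, frames (F Q)
F -> hit
Q -> hit
M -> fault, evict F, frames (Q M)
F -> fault, evict Q, frames (M F)
M -> hit
F -> hit
M -> hit
Z -> fault, evict F, frames (M Z)
L -> fault, evict M, frames (Z L)
M -> fault, evict Z, frames (L M)
Q -> fault, evict L, frames (M Q)
Z -> fault, evict M, frames (Q Z)
S -> fault, evict Q, frames (Z S)
L -> fault, evict Z, frames (S L)
Z -> fault, evict S, frames (L Z)
S -> fault, evict L, frames (Z S)
Z -> hit
Hits: 6.

6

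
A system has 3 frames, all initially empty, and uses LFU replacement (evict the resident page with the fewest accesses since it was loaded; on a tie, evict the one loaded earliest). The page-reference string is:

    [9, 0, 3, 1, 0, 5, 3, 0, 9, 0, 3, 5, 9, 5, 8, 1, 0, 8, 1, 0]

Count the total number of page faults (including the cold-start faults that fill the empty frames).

14

9 → fault, frames {9}
0 → fault, frames {9,0}
3 → fault, frames {9,0,3}
1 → fault, evict 9, frames {0,3,1}
0 → hit
5 → fault, evict 3, frames {0,1,5}
3 → fault, evict 1, frames {0,5,3}
0 → hit
9 → fault, evict 5, frames {0,3,9}
0 → hit
3 → hit
5 → fault, evict 9, frames {0,3,5}
9 → fault, evict 5, frames {0,3,9}
5 → fault, evict 9, frames {0,3,5}
8 → fault, evict 5, frames {0,3,8}
1 → fault, evict 8, frames {0,3,1}
0 → hit
8 → fault, evict 1, frames {0,3,8}
1 → fault, evict 8, frames {0,3,1}
0 → hit
Page faults: 14.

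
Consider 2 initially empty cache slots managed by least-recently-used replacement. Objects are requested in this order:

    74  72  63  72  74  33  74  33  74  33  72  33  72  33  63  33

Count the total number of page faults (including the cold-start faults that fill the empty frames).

7

74 → fault, frames {74}
72 → fault, frames {74,72}
63 → fault, evict 74, frames {72,63}
72 → hit
74 → fault, evict 63, frames {72,74}
33 → fault, evict 72, frames {74,33}
74 → hit
33 → hit
74 → hit
33 → hit
72 → fault, evict 74, frames {33,72}
33 → hit
72 → hit
33 → hit
63 → fault, evict 72, frames {33,63}
33 → hit
Page faults: 7.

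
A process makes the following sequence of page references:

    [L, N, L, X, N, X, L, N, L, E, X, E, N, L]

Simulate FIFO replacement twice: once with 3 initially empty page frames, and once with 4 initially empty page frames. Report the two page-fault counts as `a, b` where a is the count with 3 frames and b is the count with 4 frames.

5, 4

3 frames: F F . F . . . . . F . . . F → 5 faults.
4 frames: F F . F . . . . . F . . . . → 4 faults.
4 < 5: adding a frame reduced faults, as is typical.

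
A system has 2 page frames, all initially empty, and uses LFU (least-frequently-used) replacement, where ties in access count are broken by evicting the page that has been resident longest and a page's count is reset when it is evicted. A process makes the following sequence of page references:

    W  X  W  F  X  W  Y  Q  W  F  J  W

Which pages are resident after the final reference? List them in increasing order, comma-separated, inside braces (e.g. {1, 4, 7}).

{J, W}

W → miss, frames (W)
X → miss, frames (W X)
W → hit
F → miss, evict X, frames (W F)
X → miss, evict F, frames (W X)
W → hit
Y → miss, evict X, frames (W Y)
Q → miss, evict Y, frames (W Q)
W → hit
F → miss, evict Q, frames (W F)
J → miss, evict F, frames (W J)
W → hit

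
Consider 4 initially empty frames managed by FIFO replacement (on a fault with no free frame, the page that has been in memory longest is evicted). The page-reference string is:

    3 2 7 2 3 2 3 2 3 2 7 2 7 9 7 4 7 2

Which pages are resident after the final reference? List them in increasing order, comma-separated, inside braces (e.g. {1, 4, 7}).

3 → miss, frames (3)
2 → miss, frames (3 2)
7 → miss, frames (3 2 7)
2 → hit
3 → hit
2 → hit
3 → hit
2 → hit
3 → hit
2 → hit
7 → hit
2 → hit
7 → hit
9 → miss, frames (3 2 7 9)
7 → hit
4 → miss, evict 3, frames (2 7 9 4)
7 → hit
2 → hit

{2, 4, 7, 9}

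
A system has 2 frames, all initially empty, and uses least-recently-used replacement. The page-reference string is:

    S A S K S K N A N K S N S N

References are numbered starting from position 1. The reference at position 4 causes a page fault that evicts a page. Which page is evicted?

A

pos 1: S → miss, frames [S]
pos 2: A → miss, frames [S, A]
pos 3: S → hit
pos 4: K → miss, evict A, frames [S, K]
At position 4, page A is evicted.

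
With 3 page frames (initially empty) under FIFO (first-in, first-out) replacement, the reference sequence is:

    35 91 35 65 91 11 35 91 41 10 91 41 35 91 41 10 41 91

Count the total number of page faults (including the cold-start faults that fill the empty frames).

12

35 → fault, frames (35)
91 → fault, frames (35 91)
35 → hit
65 → fault, frames (35 91 65)
91 → hit
11 → fault, evict 35, frames (91 65 11)
35 → fault, evict 91, frames (65 11 35)
91 → fault, evict 65, frames (11 35 91)
41 → fault, evict 11, frames (35 91 41)
10 → fault, evict 35, frames (91 41 10)
91 → hit
41 → hit
35 → fault, evict 91, frames (41 10 35)
91 → fault, evict 41, frames (10 35 91)
41 → fault, evict 10, frames (35 91 41)
10 → fault, evict 35, frames (91 41 10)
41 → hit
91 → hit
Page faults: 12.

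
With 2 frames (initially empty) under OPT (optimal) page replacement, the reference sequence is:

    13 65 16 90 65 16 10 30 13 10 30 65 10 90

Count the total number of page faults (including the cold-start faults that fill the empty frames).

13 → fault, frames {13}
65 → fault, frames {13,65}
16 → fault, evict 13, frames {65,16}
90 → fault, evict 16, frames {65,90}
65 → hit
16 → fault, evict 90, frames {65,16}
10 → fault, evict 16, frames {65,10}
30 → fault, evict 65, frames {10,30}
13 → fault, evict 30, frames {10,13}
10 → hit
30 → fault, evict 13, frames {10,30}
65 → fault, evict 30, frames {10,65}
10 → hit
90 → fault, evict 65, frames {10,90}
Page faults: 11.

11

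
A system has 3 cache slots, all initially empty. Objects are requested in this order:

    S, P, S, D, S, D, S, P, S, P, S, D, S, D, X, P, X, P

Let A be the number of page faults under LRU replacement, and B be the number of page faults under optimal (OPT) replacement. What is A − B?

1

Under LRU: F F . F . . . . . . . . . . F F . . → 5 faults.
Under OPT: F F . F . . . . . . . . . . F . . . → 4 faults.
A − B = 5 − 4 = 1.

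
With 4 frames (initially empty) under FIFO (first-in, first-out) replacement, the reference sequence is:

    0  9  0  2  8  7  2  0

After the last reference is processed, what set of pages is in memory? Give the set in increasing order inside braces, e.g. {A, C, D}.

{0, 2, 7, 8}

0 -> fault, frames [0]
9 -> fault, frames [0, 9]
0 -> hit
2 -> fault, frames [0, 9, 2]
8 -> fault, frames [0, 9, 2, 8]
7 -> fault, evict 0, frames [9, 2, 8, 7]
2 -> hit
0 -> fault, evict 9, frames [2, 8, 7, 0]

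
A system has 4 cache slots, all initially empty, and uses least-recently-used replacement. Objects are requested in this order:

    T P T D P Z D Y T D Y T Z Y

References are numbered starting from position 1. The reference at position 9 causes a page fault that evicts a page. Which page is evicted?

P

pos 1: T -> fault, frames {T}
pos 2: P -> fault, frames {T,P}
pos 3: T -> hit
pos 4: D -> fault, frames {P,T,D}
pos 5: P -> hit
pos 6: Z -> fault, frames {T,D,P,Z}
pos 7: D -> hit
pos 8: Y -> fault, evict T, frames {P,Z,D,Y}
pos 9: T -> fault, evict P, frames {Z,D,Y,T}
At position 9, page P is evicted.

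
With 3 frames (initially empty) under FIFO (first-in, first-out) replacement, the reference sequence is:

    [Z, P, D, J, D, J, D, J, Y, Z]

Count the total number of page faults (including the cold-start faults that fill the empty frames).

6

Z -> miss, frames {Z}
P -> miss, frames {Z,P}
D -> miss, frames {Z,P,D}
J -> miss, evict Z, frames {P,D,J}
D -> hit
J -> hit
D -> hit
J -> hit
Y -> miss, evict P, frames {D,J,Y}
Z -> miss, evict D, frames {J,Y,Z}
Page faults: 6.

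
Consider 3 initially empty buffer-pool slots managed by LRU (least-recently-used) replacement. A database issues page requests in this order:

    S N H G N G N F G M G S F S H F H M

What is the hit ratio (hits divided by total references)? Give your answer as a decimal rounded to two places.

S: fault, frames [S]
N: fault, frames [S, N]
H: fault, frames [S, N, H]
G: fault, evict S, frames [N, H, G]
N: hit
G: hit
N: hit
F: fault, evict H, frames [G, N, F]
G: hit
M: fault, evict N, frames [F, G, M]
G: hit
S: fault, evict F, frames [M, G, S]
F: fault, evict M, frames [G, S, F]
S: hit
H: fault, evict G, frames [F, S, H]
F: hit
H: hit
M: fault, evict S, frames [F, H, M]
Hits: 8 of 18 references → 8/18 = 0.4444.

0.44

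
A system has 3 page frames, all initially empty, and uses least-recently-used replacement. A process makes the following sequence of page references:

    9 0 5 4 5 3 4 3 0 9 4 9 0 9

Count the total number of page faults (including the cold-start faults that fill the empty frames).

9 -> fault, frames {9}
0 -> fault, frames {9,0}
5 -> fault, frames {9,0,5}
4 -> fault, evict 9, frames {0,5,4}
5 -> hit
3 -> fault, evict 0, frames {4,5,3}
4 -> hit
3 -> hit
0 -> fault, evict 5, frames {4,3,0}
9 -> fault, evict 4, frames {3,0,9}
4 -> fault, evict 3, frames {0,9,4}
9 -> hit
0 -> hit
9 -> hit
Page faults: 8.

8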